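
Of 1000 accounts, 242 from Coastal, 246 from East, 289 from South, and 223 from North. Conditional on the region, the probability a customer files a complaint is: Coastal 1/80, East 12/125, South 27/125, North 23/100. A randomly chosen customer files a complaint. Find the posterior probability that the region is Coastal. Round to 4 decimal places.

Compute prior × likelihood for every hypothesis:
  Coastal: 0.242 × 0.0125 = 0.003025
  East: 0.246 × 0.096 = 0.023616
  South: 0.289 × 0.216 = 0.062424
  North: 0.223 × 0.23 = 0.05129
Sum = 0.140355.
P(Coastal | evidence) = 0.003025 / 0.140355 ≈ 0.0216.

0.0216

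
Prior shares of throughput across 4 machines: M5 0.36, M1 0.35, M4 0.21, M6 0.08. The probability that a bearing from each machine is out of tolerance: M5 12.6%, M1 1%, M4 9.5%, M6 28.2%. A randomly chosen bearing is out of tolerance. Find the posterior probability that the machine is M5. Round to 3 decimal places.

0.496

Prior × likelihood for each hypothesis:
  M5: 0.36 × 0.126 = 0.04536
  M1: 0.35 × 0.01 = 0.0035
  M4: 0.21 × 0.095 = 0.01995
  M6: 0.08 × 0.282 = 0.02256
Total = 0.09137.
P(M5 | evidence) = 0.04536 / 0.09137 ≈ 0.496.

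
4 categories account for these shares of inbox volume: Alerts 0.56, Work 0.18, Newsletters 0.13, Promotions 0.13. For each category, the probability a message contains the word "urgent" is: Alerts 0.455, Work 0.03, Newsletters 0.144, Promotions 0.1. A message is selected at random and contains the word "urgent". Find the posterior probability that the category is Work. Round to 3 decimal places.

0.018

Unnormalized posteriors (prior × likelihood):
  Alerts: 0.56 × 0.455 = 0.2548
  Work: 0.18 × 0.03 = 0.0054
  Newsletters: 0.13 × 0.144 = 0.01872
  Promotions: 0.13 × 0.1 = 0.013
Total = 0.29192.
P(Work | evidence) = 0.0054 / 0.29192 ≈ 0.018.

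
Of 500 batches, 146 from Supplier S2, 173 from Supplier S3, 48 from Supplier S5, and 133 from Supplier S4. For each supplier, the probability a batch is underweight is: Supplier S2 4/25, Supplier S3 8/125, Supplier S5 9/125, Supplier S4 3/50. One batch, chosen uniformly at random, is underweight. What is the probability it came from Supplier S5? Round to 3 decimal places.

0.075

Prior × likelihood for each hypothesis:
  Supplier S2: 0.292 × 0.16 = 0.04672
  Supplier S3: 0.346 × 0.064 = 0.022144
  Supplier S5: 0.096 × 0.072 = 0.006912
  Supplier S4: 0.266 × 0.06 = 0.01596
Sum = 0.091736.
P(Supplier S5 | evidence) = 0.006912 / 0.091736 ≈ 0.075.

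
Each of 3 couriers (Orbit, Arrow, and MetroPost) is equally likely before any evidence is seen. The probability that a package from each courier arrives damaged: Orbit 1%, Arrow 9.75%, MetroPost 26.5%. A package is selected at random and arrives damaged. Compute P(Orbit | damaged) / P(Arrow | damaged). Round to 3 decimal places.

Since the prior is uniform, the posterior is proportional to the likelihood:
  Orbit: 0.01
  Arrow: 0.0975
  MetroPost: 0.265
Normalizing constant = 0.3725.
The ratio is 0.01 / 0.0975 (the normalizer cancels) = 0.103.

0.103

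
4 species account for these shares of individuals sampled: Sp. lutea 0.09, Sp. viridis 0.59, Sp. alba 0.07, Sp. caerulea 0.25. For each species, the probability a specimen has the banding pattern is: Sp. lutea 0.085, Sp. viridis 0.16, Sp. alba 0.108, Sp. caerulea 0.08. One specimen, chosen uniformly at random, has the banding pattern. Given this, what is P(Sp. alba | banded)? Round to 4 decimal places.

Prior × likelihood for each hypothesis:
  Sp. lutea: 0.09 × 0.085 = 0.00765
  Sp. viridis: 0.59 × 0.16 = 0.0944
  Sp. alba: 0.07 × 0.108 = 0.00756
  Sp. caerulea: 0.25 × 0.08 = 0.02
Normalizing constant = 0.12961.
P(Sp. alba | evidence) = 0.00756 / 0.12961 ≈ 0.0583.

0.0583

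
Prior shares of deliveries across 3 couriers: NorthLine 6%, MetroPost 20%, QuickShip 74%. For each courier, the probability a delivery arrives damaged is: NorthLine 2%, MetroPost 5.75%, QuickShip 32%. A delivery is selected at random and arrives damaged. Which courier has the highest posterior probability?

QuickShip

Unnormalized posteriors (prior × likelihood):
  NorthLine: 0.06 × 0.02 = 0.0012
  MetroPost: 0.2 × 0.0575 = 0.0115
  QuickShip: 0.74 × 0.32 = 0.2368
Sum = 0.2495.
Largest term belongs to QuickShip, so QuickShip is most probable.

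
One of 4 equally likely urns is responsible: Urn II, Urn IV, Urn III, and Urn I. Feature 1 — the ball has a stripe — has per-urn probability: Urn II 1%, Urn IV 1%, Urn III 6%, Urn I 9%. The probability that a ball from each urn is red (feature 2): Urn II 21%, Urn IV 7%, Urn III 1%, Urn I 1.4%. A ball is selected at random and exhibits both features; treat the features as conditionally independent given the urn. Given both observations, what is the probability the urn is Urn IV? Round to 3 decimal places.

0.150

With a uniform prior (1/4 each), posterior ∝ likelihood:
  Urn II: 0.01 × 0.21 = 0.0021
  Urn IV: 0.01 × 0.07 = 0.0007
  Urn III: 0.06 × 0.01 = 0.0006
  Urn I: 0.09 × 0.014 = 0.00126
Normalizing constant = 0.00466.
P(Urn IV | evidence) = 0.0007 / 0.00466 ≈ 0.150.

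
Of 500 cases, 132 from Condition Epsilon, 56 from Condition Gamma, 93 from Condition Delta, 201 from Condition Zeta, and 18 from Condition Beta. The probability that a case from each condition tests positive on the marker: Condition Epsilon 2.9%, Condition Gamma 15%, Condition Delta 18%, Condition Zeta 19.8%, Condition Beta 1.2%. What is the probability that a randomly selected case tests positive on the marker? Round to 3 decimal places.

0.138

Prior × likelihood for each hypothesis:
  Condition Epsilon: 0.264 × 0.029 = 0.007656
  Condition Gamma: 0.112 × 0.15 = 0.0168
  Condition Delta: 0.186 × 0.18 = 0.03348
  Condition Zeta: 0.402 × 0.198 = 0.079596
  Condition Beta: 0.036 × 0.012 = 0.000432
P(marker-positive) = 0.007656 + 0.0168 + 0.03348 + 0.079596 + 0.000432 = 0.137964 → 0.138.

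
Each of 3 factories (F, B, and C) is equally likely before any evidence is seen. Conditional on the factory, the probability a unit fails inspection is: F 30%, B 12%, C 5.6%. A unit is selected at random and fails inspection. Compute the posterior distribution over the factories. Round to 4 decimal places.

With a uniform prior (1/3 each), posterior ∝ likelihood:
  F: 0.3
  B: 0.12
  C: 0.056
Sum = 0.476.
P(F | nonconforming) = 0.3/0.476 ≈ 0.6303
P(B | nonconforming) = 0.12/0.476 ≈ 0.2521
P(C | nonconforming) = 0.056/0.476 ≈ 0.1176

F 0.6303, B 0.2521, C 0.1176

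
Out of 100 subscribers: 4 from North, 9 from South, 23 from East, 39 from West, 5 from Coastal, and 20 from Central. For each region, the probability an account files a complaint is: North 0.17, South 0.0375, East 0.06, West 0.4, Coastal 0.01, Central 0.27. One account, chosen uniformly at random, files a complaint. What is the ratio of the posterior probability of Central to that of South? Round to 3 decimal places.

Unnormalized posteriors (prior × likelihood):
  North: 0.04 × 0.17 = 0.0068
  South: 0.09 × 0.0375 = 0.003375
  East: 0.23 × 0.06 = 0.0138
  West: 0.39 × 0.4 = 0.156
  Coastal: 0.05 × 0.01 = 0.0005
  Central: 0.2 × 0.27 = 0.054
Total = 0.234475.
The ratio is 0.054 / 0.003375 (the normalizer cancels) = 16.000.

16.000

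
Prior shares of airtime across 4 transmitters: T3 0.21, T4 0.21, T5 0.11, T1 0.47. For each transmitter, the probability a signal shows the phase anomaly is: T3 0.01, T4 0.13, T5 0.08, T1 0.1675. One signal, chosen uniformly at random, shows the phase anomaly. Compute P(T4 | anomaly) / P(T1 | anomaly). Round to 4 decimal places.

Prior × likelihood for each hypothesis:
  T3: 0.21 × 0.01 = 0.0021
  T4: 0.21 × 0.13 = 0.0273
  T5: 0.11 × 0.08 = 0.0088
  T1: 0.47 × 0.1675 = 0.078725
Normalizing constant = 0.116925.
The ratio is 0.0273 / 0.078725 (the normalizer cancels) = 0.3468.

0.3468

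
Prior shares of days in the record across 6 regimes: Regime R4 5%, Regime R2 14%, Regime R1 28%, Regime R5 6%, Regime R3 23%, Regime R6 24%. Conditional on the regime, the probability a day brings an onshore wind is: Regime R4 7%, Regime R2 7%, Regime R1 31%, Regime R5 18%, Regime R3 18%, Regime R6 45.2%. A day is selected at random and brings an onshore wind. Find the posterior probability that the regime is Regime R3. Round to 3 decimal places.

0.159

Unnormalized posteriors (prior × likelihood):
  Regime R4: 0.05 × 0.07 = 0.0035
  Regime R2: 0.14 × 0.07 = 0.0098
  Regime R1: 0.28 × 0.31 = 0.0868
  Regime R5: 0.06 × 0.18 = 0.0108
  Regime R3: 0.23 × 0.18 = 0.0414
  Regime R6: 0.24 × 0.452 = 0.10848
Normalizing constant = 0.26078.
P(Regime R3 | evidence) = 0.0414 / 0.26078 ≈ 0.159.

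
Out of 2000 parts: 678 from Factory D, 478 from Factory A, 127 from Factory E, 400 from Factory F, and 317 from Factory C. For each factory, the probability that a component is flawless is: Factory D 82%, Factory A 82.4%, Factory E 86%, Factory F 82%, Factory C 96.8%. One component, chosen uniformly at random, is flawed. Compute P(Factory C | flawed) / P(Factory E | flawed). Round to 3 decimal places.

Taking complements, P(flawed | each) = Factory D 0.18, Factory A 0.176, Factory E 0.14, Factory F 0.18, Factory C 0.032.
By Bayes' rule, posterior ∝ prior × likelihood:
  Factory D: 0.339 × 0.18 = 0.06102
  Factory A: 0.239 × 0.176 = 0.042064
  Factory E: 0.0635 × 0.14 = 0.00889
  Factory F: 0.2 × 0.18 = 0.036
  Factory C: 0.1585 × 0.032 = 0.005072
Sum = 0.153046.
The ratio is 0.005072 / 0.00889 (the normalizer cancels) = 0.571.

0.571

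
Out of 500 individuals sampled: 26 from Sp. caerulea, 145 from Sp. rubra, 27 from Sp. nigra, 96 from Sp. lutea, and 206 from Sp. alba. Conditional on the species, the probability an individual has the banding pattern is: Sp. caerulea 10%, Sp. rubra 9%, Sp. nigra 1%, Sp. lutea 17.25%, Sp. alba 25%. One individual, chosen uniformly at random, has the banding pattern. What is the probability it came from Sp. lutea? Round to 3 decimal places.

By Bayes' rule, posterior ∝ prior × likelihood:
  Sp. caerulea: 0.052 × 0.1 = 0.0052
  Sp. rubra: 0.29 × 0.09 = 0.0261
  Sp. nigra: 0.054 × 0.01 = 0.00054
  Sp. lutea: 0.192 × 0.1725 = 0.03312
  Sp. alba: 0.412 × 0.25 = 0.103
Sum = 0.16796.
P(Sp. lutea | evidence) = 0.03312 / 0.16796 ≈ 0.197.

0.197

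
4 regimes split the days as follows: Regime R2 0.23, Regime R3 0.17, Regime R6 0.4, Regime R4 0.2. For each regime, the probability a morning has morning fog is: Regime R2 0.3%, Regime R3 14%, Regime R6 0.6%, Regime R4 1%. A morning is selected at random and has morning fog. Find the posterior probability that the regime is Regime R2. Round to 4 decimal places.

Unnormalized posteriors (prior × likelihood):
  Regime R2: 0.23 × 0.003 = 0.00069
  Regime R3: 0.17 × 0.14 = 0.0238
  Regime R6: 0.4 × 0.006 = 0.0024
  Regime R4: 0.2 × 0.01 = 0.002
Total = 0.02889.
P(Regime R2 | evidence) = 0.00069 / 0.02889 ≈ 0.0239.

0.0239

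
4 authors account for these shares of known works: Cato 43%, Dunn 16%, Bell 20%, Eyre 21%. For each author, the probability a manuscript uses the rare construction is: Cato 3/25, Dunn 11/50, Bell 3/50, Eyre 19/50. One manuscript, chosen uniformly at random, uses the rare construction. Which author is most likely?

Eyre

By Bayes' rule, posterior ∝ prior × likelihood:
  Cato: 0.43 × 0.12 = 0.0516
  Dunn: 0.16 × 0.22 = 0.0352
  Bell: 0.2 × 0.06 = 0.012
  Eyre: 0.21 × 0.38 = 0.0798
Sum = 0.1786.
Largest term belongs to Eyre, so Eyre is most probable.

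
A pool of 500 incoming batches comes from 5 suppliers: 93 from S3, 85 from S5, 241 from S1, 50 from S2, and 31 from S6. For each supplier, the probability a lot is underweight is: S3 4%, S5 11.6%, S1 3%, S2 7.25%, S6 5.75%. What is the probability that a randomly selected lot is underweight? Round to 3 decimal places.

By Bayes' rule, posterior ∝ prior × likelihood:
  S3: 0.186 × 0.04 = 0.00744
  S5: 0.17 × 0.116 = 0.01972
  S1: 0.482 × 0.03 = 0.01446
  S2: 0.1 × 0.0725 = 0.00725
  S6: 0.062 × 0.0575 = 0.003565
P(underweight) = 0.00744 + 0.01972 + 0.01446 + 0.00725 + 0.003565 = 0.052435 → 0.052.

0.052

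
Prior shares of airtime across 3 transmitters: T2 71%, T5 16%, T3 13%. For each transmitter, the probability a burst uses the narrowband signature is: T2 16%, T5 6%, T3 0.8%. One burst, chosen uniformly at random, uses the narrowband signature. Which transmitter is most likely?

Compute prior × likelihood for every hypothesis:
  T2: 0.71 × 0.16 = 0.1136
  T5: 0.16 × 0.06 = 0.0096
  T3: 0.13 × 0.008 = 0.00104
Total = 0.12424.
Largest term belongs to T2, so T2 is most probable.

T2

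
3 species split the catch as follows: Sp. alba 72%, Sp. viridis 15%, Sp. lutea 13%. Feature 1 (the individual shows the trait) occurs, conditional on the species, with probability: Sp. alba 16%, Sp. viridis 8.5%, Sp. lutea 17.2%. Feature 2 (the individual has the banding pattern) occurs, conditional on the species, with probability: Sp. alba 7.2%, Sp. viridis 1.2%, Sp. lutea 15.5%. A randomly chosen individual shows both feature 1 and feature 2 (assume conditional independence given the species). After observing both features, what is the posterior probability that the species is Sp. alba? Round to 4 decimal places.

0.6962

Prior × likelihood for each hypothesis:
  Sp. alba: 0.72 × 0.16 × 0.072 = 0.0082944
  Sp. viridis: 0.15 × 0.085 × 0.012 = 0.000153
  Sp. lutea: 0.13 × 0.172 × 0.155 = 0.0034658
Total = 0.0119132.
P(Sp. alba | evidence) = 0.0082944 / 0.0119132 ≈ 0.6962.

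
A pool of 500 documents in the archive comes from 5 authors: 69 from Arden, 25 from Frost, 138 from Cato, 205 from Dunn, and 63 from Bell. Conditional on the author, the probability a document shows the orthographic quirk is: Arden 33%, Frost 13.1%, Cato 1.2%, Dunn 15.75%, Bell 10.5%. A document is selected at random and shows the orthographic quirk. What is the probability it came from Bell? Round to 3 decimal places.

By Bayes' rule, posterior ∝ prior × likelihood:
  Arden: 0.138 × 0.33 = 0.04554
  Frost: 0.05 × 0.131 = 0.00655
  Cato: 0.276 × 0.012 = 0.003312
  Dunn: 0.41 × 0.1575 = 0.064575
  Bell: 0.126 × 0.105 = 0.01323
Total = 0.133207.
P(Bell | evidence) = 0.01323 / 0.133207 ≈ 0.099.

0.099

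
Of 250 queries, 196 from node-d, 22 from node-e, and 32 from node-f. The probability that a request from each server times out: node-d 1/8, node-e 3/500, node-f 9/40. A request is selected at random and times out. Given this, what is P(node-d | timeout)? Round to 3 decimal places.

Unnormalized posteriors (prior × likelihood):
  node-d: 0.784 × 0.125 = 0.098
  node-e: 0.088 × 0.006 = 0.000528
  node-f: 0.128 × 0.225 = 0.0288
Sum = 0.127328.
P(node-d | evidence) = 0.098 / 0.127328 ≈ 0.770.

0.770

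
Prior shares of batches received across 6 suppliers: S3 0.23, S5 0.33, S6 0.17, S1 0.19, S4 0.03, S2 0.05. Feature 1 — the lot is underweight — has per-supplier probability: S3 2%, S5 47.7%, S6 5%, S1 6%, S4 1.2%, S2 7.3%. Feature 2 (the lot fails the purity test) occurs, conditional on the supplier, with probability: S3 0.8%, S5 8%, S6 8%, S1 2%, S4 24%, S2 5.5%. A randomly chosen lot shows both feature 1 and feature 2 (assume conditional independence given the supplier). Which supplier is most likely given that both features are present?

S5

Prior × likelihood for each hypothesis:
  S3: 0.23 × 0.02 × 0.008 = 0.0000368
  S5: 0.33 × 0.477 × 0.08 = 0.0125928
  S6: 0.17 × 0.05 × 0.08 = 0.00068
  S1: 0.19 × 0.06 × 0.02 = 0.000228
  S4: 0.03 × 0.012 × 0.24 = 0.0000864
  S2: 0.05 × 0.073 × 0.055 = 0.00020075
Sum = 0.01382475.
Largest term belongs to S5, so S5 is most probable.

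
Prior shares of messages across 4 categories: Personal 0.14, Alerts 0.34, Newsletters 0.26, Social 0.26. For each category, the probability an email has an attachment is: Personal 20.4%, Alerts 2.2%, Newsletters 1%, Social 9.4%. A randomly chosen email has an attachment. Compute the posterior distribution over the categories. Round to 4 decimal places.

Unnormalized posteriors (prior × likelihood):
  Personal: 0.14 × 0.204 = 0.02856
  Alerts: 0.34 × 0.022 = 0.00748
  Newsletters: 0.26 × 0.01 = 0.0026
  Social: 0.26 × 0.094 = 0.02444
Sum = 0.06308.
P(Personal | attachment) = 0.02856/0.06308 ≈ 0.4528
P(Alerts | attachment) = 0.00748/0.06308 ≈ 0.1186
P(Newsletters | attachment) = 0.0026/0.06308 ≈ 0.0412
P(Social | attachment) = 0.02444/0.06308 ≈ 0.3874
(Check: 0.4528+0.1186+0.0412+0.3874 = 1.0000.)

Personal 0.4528, Alerts 0.1186, Newsletters 0.0412, Social 0.3874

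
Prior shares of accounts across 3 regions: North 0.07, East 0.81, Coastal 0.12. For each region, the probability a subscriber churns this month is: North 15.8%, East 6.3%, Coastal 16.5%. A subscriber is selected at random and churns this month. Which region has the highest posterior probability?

East

By Bayes' rule, posterior ∝ prior × likelihood:
  North: 0.07 × 0.158 = 0.01106
  East: 0.81 × 0.063 = 0.05103
  Coastal: 0.12 × 0.165 = 0.0198
Total = 0.08189.
Largest term belongs to East, so East is most probable.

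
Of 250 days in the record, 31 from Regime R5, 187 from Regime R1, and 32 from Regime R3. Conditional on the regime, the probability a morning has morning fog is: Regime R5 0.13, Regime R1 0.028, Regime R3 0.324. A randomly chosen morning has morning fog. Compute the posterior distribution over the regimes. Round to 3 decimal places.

Compute prior × likelihood for every hypothesis:
  Regime R5: 0.124 × 0.13 = 0.01612
  Regime R1: 0.748 × 0.028 = 0.020944
  Regime R3: 0.128 × 0.324 = 0.041472
Total = 0.078536.
P(Regime R5 | fog) = 0.01612/0.078536 ≈ 0.205
P(Regime R1 | fog) = 0.020944/0.078536 ≈ 0.267
P(Regime R3 | fog) = 0.041472/0.078536 ≈ 0.528

Regime R5 0.205, Regime R1 0.267, Regime R3 0.528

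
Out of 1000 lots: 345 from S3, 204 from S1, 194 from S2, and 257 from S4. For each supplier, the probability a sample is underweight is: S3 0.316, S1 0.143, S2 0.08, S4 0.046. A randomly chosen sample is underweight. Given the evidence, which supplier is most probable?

Compute prior × likelihood for every hypothesis:
  S3: 0.345 × 0.316 = 0.10902
  S1: 0.204 × 0.143 = 0.029172
  S2: 0.194 × 0.08 = 0.01552
  S4: 0.257 × 0.046 = 0.011822
Sum = 0.165534.
Largest term belongs to S3, so S3 is most probable.

S3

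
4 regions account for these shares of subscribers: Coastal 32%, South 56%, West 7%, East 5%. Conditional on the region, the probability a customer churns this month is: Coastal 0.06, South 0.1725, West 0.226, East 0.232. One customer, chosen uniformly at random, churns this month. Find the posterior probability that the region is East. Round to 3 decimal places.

0.081

By Bayes' rule, posterior ∝ prior × likelihood:
  Coastal: 0.32 × 0.06 = 0.0192
  South: 0.56 × 0.1725 = 0.0966
  West: 0.07 × 0.226 = 0.01582
  East: 0.05 × 0.232 = 0.0116
Total = 0.14322.
P(East | evidence) = 0.0116 / 0.14322 ≈ 0.081.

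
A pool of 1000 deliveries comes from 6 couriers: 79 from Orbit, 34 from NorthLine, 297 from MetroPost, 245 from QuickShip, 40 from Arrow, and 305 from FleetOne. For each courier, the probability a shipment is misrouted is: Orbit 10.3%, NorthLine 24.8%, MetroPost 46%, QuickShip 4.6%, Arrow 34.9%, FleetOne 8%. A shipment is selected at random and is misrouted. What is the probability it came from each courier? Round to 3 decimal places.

Orbit 0.040, NorthLine 0.042, MetroPost 0.674, QuickShip 0.056, Arrow 0.069, FleetOne 0.120

By Bayes' rule, posterior ∝ prior × likelihood:
  Orbit: 0.079 × 0.103 = 0.008137
  NorthLine: 0.034 × 0.248 = 0.008432
  MetroPost: 0.297 × 0.46 = 0.13662
  QuickShip: 0.245 × 0.046 = 0.01127
  Arrow: 0.04 × 0.349 = 0.01396
  FleetOne: 0.305 × 0.08 = 0.0244
Normalizing constant = 0.202819.
P(Orbit | misrouted) = 0.008137/0.202819 ≈ 0.040
P(NorthLine | misrouted) = 0.008432/0.202819 ≈ 0.042
P(MetroPost | misrouted) = 0.13662/0.202819 ≈ 0.674
P(QuickShip | misrouted) = 0.01127/0.202819 ≈ 0.056
P(Arrow | misrouted) = 0.01396/0.202819 ≈ 0.069
P(FleetOne | misrouted) = 0.0244/0.202819 ≈ 0.120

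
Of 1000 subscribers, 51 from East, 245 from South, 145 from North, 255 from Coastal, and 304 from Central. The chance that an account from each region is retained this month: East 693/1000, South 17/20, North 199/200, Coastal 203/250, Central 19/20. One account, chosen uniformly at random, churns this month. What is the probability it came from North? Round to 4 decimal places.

Taking complements, P(churn | each) = East 0.307, South 0.15, North 0.005, Coastal 0.188, Central 0.05.
By Bayes' rule, posterior ∝ prior × likelihood:
  East: 0.051 × 0.307 = 0.015657
  South: 0.245 × 0.15 = 0.03675
  North: 0.145 × 0.005 = 0.000725
  Coastal: 0.255 × 0.188 = 0.04794
  Central: 0.304 × 0.05 = 0.0152
Sum = 0.116272.
P(North | evidence) = 0.000725 / 0.116272 ≈ 0.0062.

0.0062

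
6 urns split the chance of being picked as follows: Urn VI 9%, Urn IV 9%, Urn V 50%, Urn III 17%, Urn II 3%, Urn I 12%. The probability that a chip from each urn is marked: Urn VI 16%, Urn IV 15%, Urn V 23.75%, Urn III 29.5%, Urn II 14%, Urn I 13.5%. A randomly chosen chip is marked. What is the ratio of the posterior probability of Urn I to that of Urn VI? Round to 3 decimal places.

By Bayes' rule, posterior ∝ prior × likelihood:
  Urn VI: 0.09 × 0.16 = 0.0144
  Urn IV: 0.09 × 0.15 = 0.0135
  Urn V: 0.5 × 0.2375 = 0.11875
  Urn III: 0.17 × 0.295 = 0.05015
  Urn II: 0.03 × 0.14 = 0.0042
  Urn I: 0.12 × 0.135 = 0.0162
Total = 0.2172.
The ratio is 0.0162 / 0.0144 (the normalizer cancels) = 1.125.

1.125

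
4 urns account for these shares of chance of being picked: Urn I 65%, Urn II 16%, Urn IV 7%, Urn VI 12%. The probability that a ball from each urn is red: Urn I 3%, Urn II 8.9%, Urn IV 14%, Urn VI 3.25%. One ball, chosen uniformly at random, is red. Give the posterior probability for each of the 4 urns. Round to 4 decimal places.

Urn I 0.4110, Urn II 0.3002, Urn IV 0.2066, Urn VI 0.0822

By Bayes' rule, posterior ∝ prior × likelihood:
  Urn I: 0.65 × 0.03 = 0.0195
  Urn II: 0.16 × 0.089 = 0.01424
  Urn IV: 0.07 × 0.14 = 0.0098
  Urn VI: 0.12 × 0.0325 = 0.0039
Sum = 0.04744.
P(Urn I | red) = 0.0195/0.04744 ≈ 0.4110
P(Urn II | red) = 0.01424/0.04744 ≈ 0.3002
P(Urn IV | red) = 0.0098/0.04744 ≈ 0.2066
P(Urn VI | red) = 0.0039/0.04744 ≈ 0.0822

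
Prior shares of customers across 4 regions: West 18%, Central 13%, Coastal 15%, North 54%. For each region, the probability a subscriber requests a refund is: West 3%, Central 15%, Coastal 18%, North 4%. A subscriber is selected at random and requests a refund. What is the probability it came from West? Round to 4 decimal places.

By Bayes' rule, posterior ∝ prior × likelihood:
  West: 0.18 × 0.03 = 0.0054
  Central: 0.13 × 0.15 = 0.0195
  Coastal: 0.15 × 0.18 = 0.027
  North: 0.54 × 0.04 = 0.0216
Total = 0.0735.
P(West | evidence) = 0.0054 / 0.0735 ≈ 0.0735.

0.0735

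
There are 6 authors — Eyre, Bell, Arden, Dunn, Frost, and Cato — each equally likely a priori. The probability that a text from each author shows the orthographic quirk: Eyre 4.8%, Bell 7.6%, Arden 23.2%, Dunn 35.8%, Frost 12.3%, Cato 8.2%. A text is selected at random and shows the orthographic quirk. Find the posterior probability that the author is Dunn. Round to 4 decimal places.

With a uniform prior (1/6 each), posterior ∝ likelihood:
  Eyre: 0.048
  Bell: 0.076
  Arden: 0.232
  Dunn: 0.358
  Frost: 0.123
  Cato: 0.082
Total = 0.919.
P(Dunn | evidence) = 0.358 / 0.919 ≈ 0.3896.

0.3896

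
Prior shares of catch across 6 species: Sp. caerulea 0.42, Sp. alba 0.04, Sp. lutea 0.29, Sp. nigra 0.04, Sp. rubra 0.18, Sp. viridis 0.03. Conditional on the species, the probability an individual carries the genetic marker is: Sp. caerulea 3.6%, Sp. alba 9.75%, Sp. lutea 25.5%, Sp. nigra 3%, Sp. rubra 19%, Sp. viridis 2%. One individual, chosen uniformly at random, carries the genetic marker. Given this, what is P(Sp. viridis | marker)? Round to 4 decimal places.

0.0047

Unnormalized posteriors (prior × likelihood):
  Sp. caerulea: 0.42 × 0.036 = 0.01512
  Sp. alba: 0.04 × 0.0975 = 0.0039
  Sp. lutea: 0.29 × 0.255 = 0.07395
  Sp. nigra: 0.04 × 0.03 = 0.0012
  Sp. rubra: 0.18 × 0.19 = 0.0342
  Sp. viridis: 0.03 × 0.02 = 0.0006
Sum = 0.12897.
P(Sp. viridis | evidence) = 0.0006 / 0.12897 ≈ 0.0047.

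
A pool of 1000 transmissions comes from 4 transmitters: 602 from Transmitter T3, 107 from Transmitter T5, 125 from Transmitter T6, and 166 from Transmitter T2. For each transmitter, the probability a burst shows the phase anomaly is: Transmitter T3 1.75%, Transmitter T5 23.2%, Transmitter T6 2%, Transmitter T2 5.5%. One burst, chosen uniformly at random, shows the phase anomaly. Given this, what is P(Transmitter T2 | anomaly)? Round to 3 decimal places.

Prior × likelihood for each hypothesis:
  Transmitter T3: 0.602 × 0.0175 = 0.010535
  Transmitter T5: 0.107 × 0.232 = 0.024824
  Transmitter T6: 0.125 × 0.02 = 0.0025
  Transmitter T2: 0.166 × 0.055 = 0.00913
Normalizing constant = 0.046989.
P(Transmitter T2 | evidence) = 0.00913 / 0.046989 ≈ 0.194.

0.194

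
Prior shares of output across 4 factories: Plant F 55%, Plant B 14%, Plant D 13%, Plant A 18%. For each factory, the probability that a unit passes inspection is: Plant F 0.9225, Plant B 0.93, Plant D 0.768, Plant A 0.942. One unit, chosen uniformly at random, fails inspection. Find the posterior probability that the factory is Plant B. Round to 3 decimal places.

Taking complements, P(nonconforming | each) = Plant F 0.0775, Plant B 0.07, Plant D 0.232, Plant A 0.058.
Unnormalized posteriors (prior × likelihood):
  Plant F: 0.55 × 0.0775 = 0.042625
  Plant B: 0.14 × 0.07 = 0.0098
  Plant D: 0.13 × 0.232 = 0.03016
  Plant A: 0.18 × 0.058 = 0.01044
Total = 0.093025.
P(Plant B | evidence) = 0.0098 / 0.093025 ≈ 0.105.

0.105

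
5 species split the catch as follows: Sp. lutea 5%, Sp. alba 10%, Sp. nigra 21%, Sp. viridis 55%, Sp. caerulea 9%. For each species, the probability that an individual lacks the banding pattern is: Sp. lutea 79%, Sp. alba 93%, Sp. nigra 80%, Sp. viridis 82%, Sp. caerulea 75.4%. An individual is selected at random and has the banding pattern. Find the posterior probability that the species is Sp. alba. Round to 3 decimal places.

Taking complements, P(banded | each) = Sp. lutea 0.21, Sp. alba 0.07, Sp. nigra 0.2, Sp. viridis 0.18, Sp. caerulea 0.246.
By Bayes' rule, posterior ∝ prior × likelihood:
  Sp. lutea: 0.05 × 0.21 = 0.0105
  Sp. alba: 0.1 × 0.07 = 0.007
  Sp. nigra: 0.21 × 0.2 = 0.042
  Sp. viridis: 0.55 × 0.18 = 0.099
  Sp. caerulea: 0.09 × 0.246 = 0.02214
Total = 0.18064.
P(Sp. alba | evidence) = 0.007 / 0.18064 ≈ 0.039.

0.039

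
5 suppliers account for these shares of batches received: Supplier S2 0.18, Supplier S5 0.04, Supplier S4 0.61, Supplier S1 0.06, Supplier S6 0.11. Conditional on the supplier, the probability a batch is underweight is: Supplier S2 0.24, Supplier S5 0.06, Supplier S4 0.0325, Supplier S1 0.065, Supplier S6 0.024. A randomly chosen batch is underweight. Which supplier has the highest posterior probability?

Compute prior × likelihood for every hypothesis:
  Supplier S2: 0.18 × 0.24 = 0.0432
  Supplier S5: 0.04 × 0.06 = 0.0024
  Supplier S4: 0.61 × 0.0325 = 0.019825
  Supplier S1: 0.06 × 0.065 = 0.0039
  Supplier S6: 0.11 × 0.024 = 0.00264
Sum = 0.071965.
Largest term belongs to Supplier S2, so Supplier S2 is most probable.

Supplier S2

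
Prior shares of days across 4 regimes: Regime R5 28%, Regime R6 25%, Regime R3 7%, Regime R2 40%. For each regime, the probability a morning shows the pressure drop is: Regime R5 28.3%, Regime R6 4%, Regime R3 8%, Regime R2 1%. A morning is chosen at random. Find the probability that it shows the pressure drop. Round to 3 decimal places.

Compute prior × likelihood for every hypothesis:
  Regime R5: 0.28 × 0.283 = 0.07924
  Regime R6: 0.25 × 0.04 = 0.01
  Regime R3: 0.07 × 0.08 = 0.0056
  Regime R2: 0.4 × 0.01 = 0.004
P(drop) = 0.07924 + 0.01 + 0.0056 + 0.004 = 0.09884 → 0.099.

0.099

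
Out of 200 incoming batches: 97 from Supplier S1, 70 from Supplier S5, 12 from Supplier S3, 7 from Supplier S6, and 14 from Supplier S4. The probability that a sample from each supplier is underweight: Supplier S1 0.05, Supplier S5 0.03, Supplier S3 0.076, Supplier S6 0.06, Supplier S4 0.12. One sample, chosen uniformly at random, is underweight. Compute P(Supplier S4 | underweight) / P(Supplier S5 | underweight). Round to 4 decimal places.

Unnormalized posteriors (prior × likelihood):
  Supplier S1: 0.485 × 0.05 = 0.02425
  Supplier S5: 0.35 × 0.03 = 0.0105
  Supplier S3: 0.06 × 0.076 = 0.00456
  Supplier S6: 0.035 × 0.06 = 0.0021
  Supplier S4: 0.07 × 0.12 = 0.0084
Total = 0.04981.
The ratio is 0.0084 / 0.0105 (the normalizer cancels) = 0.8000.

0.8000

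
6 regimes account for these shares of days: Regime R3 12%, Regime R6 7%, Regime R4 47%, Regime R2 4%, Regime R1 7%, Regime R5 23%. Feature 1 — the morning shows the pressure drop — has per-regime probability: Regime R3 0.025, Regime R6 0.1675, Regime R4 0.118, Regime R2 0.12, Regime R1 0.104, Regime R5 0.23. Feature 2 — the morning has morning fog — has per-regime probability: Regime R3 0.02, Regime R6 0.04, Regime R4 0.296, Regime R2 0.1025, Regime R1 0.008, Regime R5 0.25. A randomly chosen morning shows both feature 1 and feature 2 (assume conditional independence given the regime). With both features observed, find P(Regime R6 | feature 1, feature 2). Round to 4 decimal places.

By Bayes' rule, posterior ∝ prior × likelihood:
  Regime R3: 0.12 × 0.025 × 0.02 = 0.00006
  Regime R6: 0.07 × 0.1675 × 0.04 = 0.000469
  Regime R4: 0.47 × 0.118 × 0.296 = 0.01641616
  Regime R2: 0.04 × 0.12 × 0.1025 = 0.000492
  Regime R1: 0.07 × 0.104 × 0.008 = 0.00005824
  Regime R5: 0.23 × 0.23 × 0.25 = 0.013225
Normalizing constant = 0.0307204.
P(Regime R6 | evidence) = 0.000469 / 0.0307204 ≈ 0.0153.

0.0153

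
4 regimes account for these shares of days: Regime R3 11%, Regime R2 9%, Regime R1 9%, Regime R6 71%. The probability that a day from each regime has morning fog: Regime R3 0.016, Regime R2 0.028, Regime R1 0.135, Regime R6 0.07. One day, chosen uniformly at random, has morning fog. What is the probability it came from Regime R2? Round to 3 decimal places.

By Bayes' rule, posterior ∝ prior × likelihood:
  Regime R3: 0.11 × 0.016 = 0.00176
  Regime R2: 0.09 × 0.028 = 0.00252
  Regime R1: 0.09 × 0.135 = 0.01215
  Regime R6: 0.71 × 0.07 = 0.0497
Sum = 0.06613.
P(Regime R2 | evidence) = 0.00252 / 0.06613 ≈ 0.038.

0.038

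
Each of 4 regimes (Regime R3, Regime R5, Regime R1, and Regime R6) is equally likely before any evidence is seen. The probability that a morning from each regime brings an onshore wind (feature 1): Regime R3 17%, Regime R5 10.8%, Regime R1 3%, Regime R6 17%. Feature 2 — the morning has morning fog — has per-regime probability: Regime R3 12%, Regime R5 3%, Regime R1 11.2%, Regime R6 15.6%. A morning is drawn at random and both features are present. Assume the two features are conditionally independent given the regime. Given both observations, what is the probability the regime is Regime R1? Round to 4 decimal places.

0.0628

Since the prior is uniform, the posterior is proportional to the likelihood:
  Regime R3: 0.17 × 0.12 = 0.0204
  Regime R5: 0.108 × 0.03 = 0.00324
  Regime R1: 0.03 × 0.112 = 0.00336
  Regime R6: 0.17 × 0.156 = 0.02652
Normalizing constant = 0.05352.
P(Regime R1 | evidence) = 0.00336 / 0.05352 ≈ 0.0628.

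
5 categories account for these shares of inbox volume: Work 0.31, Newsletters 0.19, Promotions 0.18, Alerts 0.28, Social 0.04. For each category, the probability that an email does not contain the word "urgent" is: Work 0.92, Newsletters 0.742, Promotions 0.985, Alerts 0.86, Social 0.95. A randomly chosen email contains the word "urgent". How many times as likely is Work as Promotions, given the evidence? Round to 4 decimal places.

Taking complements, P(urgent-flag | each) = Work 0.08, Newsletters 0.258, Promotions 0.015, Alerts 0.14, Social 0.05.
Unnormalized posteriors (prior × likelihood):
  Work: 0.31 × 0.08 = 0.0248
  Newsletters: 0.19 × 0.258 = 0.04902
  Promotions: 0.18 × 0.015 = 0.0027
  Alerts: 0.28 × 0.14 = 0.0392
  Social: 0.04 × 0.05 = 0.002
Normalizing constant = 0.11772.
The ratio is 0.0248 / 0.0027 (the normalizer cancels) = 9.1852.

9.1852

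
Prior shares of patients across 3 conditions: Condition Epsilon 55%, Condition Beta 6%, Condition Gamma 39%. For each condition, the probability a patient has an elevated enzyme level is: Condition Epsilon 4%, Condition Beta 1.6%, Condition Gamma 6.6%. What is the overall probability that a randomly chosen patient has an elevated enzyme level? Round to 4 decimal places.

Unnormalized posteriors (prior × likelihood):
  Condition Epsilon: 0.55 × 0.04 = 0.022
  Condition Beta: 0.06 × 0.016 = 0.00096
  Condition Gamma: 0.39 × 0.066 = 0.02574
P(elevated) = 0.022 + 0.00096 + 0.02574 = 0.0487 → 0.0487.

0.0487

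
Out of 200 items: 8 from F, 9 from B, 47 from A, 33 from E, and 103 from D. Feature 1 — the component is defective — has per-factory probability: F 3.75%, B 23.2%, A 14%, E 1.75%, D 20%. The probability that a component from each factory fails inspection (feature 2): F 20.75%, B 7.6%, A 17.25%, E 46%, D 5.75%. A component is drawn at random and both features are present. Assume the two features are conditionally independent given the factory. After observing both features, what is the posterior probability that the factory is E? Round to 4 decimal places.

0.0947

By Bayes' rule, posterior ∝ prior × likelihood:
  F: 0.04 × 0.0375 × 0.2075 = 0.00031125
  B: 0.045 × 0.232 × 0.076 = 0.00079344
  A: 0.235 × 0.14 × 0.1725 = 0.00567525
  E: 0.165 × 0.0175 × 0.46 = 0.00132825
  D: 0.515 × 0.2 × 0.0575 = 0.0059225
Normalizing constant = 0.01403069.
P(E | evidence) = 0.00132825 / 0.01403069 ≈ 0.0947.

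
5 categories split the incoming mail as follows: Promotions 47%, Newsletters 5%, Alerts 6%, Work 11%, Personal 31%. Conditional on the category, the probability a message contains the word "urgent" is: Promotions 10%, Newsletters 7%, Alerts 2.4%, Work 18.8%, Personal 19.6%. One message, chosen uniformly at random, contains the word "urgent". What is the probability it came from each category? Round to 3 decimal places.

Promotions 0.352, Newsletters 0.026, Alerts 0.011, Work 0.155, Personal 0.456

Unnormalized posteriors (prior × likelihood):
  Promotions: 0.47 × 0.1 = 0.047
  Newsletters: 0.05 × 0.07 = 0.0035
  Alerts: 0.06 × 0.024 = 0.00144
  Work: 0.11 × 0.188 = 0.02068
  Personal: 0.31 × 0.196 = 0.06076
Sum = 0.13338.
P(Promotions | urgent-flag) = 0.047/0.13338 ≈ 0.352
P(Newsletters | urgent-flag) = 0.0035/0.13338 ≈ 0.026
P(Alerts | urgent-flag) = 0.00144/0.13338 ≈ 0.011
P(Work | urgent-flag) = 0.02068/0.13338 ≈ 0.155
P(Personal | urgent-flag) = 0.06076/0.13338 ≈ 0.456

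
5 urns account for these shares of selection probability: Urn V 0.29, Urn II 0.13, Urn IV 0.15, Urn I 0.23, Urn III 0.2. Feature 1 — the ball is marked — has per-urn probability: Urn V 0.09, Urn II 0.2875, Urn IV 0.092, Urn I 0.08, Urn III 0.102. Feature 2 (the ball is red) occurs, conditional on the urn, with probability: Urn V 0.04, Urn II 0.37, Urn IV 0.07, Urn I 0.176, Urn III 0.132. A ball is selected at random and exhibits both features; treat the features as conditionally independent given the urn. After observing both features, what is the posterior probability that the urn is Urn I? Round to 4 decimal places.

0.1488

Prior × likelihood for each hypothesis:
  Urn V: 0.29 × 0.09 × 0.04 = 0.001044
  Urn II: 0.13 × 0.2875 × 0.37 = 0.01382875
  Urn IV: 0.15 × 0.092 × 0.07 = 0.000966
  Urn I: 0.23 × 0.08 × 0.176 = 0.0032384
  Urn III: 0.2 × 0.102 × 0.132 = 0.0026928
Sum = 0.02176995.
P(Urn I | evidence) = 0.0032384 / 0.02176995 ≈ 0.1488.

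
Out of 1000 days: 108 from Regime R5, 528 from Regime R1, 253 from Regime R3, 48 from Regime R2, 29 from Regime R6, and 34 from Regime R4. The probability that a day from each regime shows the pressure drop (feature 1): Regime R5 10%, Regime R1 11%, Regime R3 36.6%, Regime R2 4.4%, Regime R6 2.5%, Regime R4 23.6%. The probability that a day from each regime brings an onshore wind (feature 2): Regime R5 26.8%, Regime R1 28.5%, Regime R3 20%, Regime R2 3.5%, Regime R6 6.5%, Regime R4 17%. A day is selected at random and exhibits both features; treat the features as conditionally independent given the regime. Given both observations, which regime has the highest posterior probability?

Regime R3

Prior × likelihood for each hypothesis:
  Regime R5: 0.108 × 0.1 × 0.268 = 0.0028944
  Regime R1: 0.528 × 0.11 × 0.285 = 0.0165528
  Regime R3: 0.253 × 0.366 × 0.2 = 0.0185196
  Regime R2: 0.048 × 0.044 × 0.035 = 0.00007392
  Regime R6: 0.029 × 0.025 × 0.065 = 0.000047125
  Regime R4: 0.034 × 0.236 × 0.17 = 0.00136408
Total = 0.039451925.
Largest term belongs to Regime R3, so Regime R3 is most probable.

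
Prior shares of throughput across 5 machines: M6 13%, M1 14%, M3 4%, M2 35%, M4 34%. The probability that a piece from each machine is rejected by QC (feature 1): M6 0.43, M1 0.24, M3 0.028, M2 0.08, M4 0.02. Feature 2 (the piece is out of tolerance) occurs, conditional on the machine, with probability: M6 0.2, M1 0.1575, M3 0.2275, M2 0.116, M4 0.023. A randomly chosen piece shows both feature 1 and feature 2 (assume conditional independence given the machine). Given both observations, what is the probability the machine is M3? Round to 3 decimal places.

0.013

Unnormalized posteriors (prior × likelihood):
  M6: 0.13 × 0.43 × 0.2 = 0.01118
  M1: 0.14 × 0.24 × 0.1575 = 0.005292
  M3: 0.04 × 0.028 × 0.2275 = 0.0002548
  M2: 0.35 × 0.08 × 0.116 = 0.003248
  M4: 0.34 × 0.02 × 0.023 = 0.0001564
Sum = 0.0201312.
P(M3 | evidence) = 0.0002548 / 0.0201312 ≈ 0.013.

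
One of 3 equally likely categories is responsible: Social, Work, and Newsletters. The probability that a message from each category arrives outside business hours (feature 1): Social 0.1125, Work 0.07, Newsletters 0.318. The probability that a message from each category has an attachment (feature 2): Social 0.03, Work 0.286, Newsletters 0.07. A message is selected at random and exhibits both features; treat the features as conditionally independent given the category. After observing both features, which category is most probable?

Newsletters

Since the prior is uniform, the posterior is proportional to the likelihood:
  Social: 0.1125 × 0.03 = 0.003375
  Work: 0.07 × 0.286 = 0.02002
  Newsletters: 0.318 × 0.07 = 0.02226
Normalizing constant = 0.045655.
Largest term belongs to Newsletters, so Newsletters is most probable.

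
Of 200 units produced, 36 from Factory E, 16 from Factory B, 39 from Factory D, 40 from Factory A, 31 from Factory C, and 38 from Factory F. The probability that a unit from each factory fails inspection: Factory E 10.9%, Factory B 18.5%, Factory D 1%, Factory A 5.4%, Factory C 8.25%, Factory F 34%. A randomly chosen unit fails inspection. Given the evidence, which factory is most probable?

Unnormalized posteriors (prior × likelihood):
  Factory E: 0.18 × 0.109 = 0.01962
  Factory B: 0.08 × 0.185 = 0.0148
  Factory D: 0.195 × 0.01 = 0.00195
  Factory A: 0.2 × 0.054 = 0.0108
  Factory C: 0.155 × 0.0825 = 0.0127875
  Factory F: 0.19 × 0.34 = 0.0646
Total = 0.1245575.
Largest term belongs to Factory F, so Factory F is most probable.

Factory F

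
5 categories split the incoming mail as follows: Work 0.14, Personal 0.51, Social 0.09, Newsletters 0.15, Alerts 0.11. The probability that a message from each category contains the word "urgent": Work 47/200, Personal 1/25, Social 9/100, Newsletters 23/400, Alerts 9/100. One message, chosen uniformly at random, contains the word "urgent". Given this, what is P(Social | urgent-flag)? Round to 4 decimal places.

0.1013

Unnormalized posteriors (prior × likelihood):
  Work: 0.14 × 0.235 = 0.0329
  Personal: 0.51 × 0.04 = 0.0204
  Social: 0.09 × 0.09 = 0.0081
  Newsletters: 0.15 × 0.0575 = 0.008625
  Alerts: 0.11 × 0.09 = 0.0099
Total = 0.079925.
P(Social | evidence) = 0.0081 / 0.079925 ≈ 0.1013.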